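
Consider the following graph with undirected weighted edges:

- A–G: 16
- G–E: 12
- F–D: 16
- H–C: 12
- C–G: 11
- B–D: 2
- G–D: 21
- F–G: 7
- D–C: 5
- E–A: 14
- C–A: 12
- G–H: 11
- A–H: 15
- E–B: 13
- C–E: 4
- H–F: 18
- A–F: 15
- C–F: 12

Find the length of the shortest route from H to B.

19

Running Dijkstra from H:
H: 0
G: 11  (via H)
C: 12  (via H)
A: 15  (via H)
E: 16  (via C)
D: 17  (via C)
F: 18  (via H)
B: 19  (via D)
Shortest route: H–C–D–B = 19.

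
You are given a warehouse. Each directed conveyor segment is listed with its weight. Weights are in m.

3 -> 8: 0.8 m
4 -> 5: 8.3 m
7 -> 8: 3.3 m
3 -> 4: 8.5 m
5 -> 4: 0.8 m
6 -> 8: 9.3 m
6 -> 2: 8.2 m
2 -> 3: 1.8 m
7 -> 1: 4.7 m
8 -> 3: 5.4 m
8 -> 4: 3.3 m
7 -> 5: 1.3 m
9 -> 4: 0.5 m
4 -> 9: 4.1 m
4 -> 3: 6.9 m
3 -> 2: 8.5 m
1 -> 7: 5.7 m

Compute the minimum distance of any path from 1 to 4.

Enumerating some paths:
1 → 7 → 8 → 4: 5.7+3.3+3.3 = 12.3
1 → 7 → 5 → 4: 5.7+1.3+0.8 = 7.8
Cheapest is 1 → 7 → 5 → 4 at 7.8 m.

7.8 m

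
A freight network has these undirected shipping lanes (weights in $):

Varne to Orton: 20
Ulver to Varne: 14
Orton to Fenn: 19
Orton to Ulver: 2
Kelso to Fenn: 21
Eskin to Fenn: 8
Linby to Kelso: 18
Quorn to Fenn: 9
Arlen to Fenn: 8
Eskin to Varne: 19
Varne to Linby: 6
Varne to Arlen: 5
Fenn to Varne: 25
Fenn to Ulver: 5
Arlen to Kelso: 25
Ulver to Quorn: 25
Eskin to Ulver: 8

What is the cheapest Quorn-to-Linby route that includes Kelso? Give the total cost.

Best Quorn to Kelso: Quorn–Fenn–Kelso costing 30
Best Kelso to Linby: Kelso–Linby costing 18
Total via Kelso: 30 + 18 = $48.

$48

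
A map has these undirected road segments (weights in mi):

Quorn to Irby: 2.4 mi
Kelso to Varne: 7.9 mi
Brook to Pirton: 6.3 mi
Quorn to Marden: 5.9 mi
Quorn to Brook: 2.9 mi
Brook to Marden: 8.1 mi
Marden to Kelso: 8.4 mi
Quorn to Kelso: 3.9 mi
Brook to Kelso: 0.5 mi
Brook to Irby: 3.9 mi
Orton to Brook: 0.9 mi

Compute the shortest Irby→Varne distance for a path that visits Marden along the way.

24.6 mi

Best Irby to Marden: Irby → Quorn → Marden costing 8.3
Shortest Marden→Varne: Marden → Kelso → Varne = 16.3
Total via Marden: 8.3 + 16.3 = 24.6 mi.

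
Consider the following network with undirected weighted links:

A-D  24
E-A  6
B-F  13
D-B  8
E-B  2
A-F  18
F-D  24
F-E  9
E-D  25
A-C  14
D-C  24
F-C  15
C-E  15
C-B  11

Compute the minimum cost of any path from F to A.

Enumerating some paths:
F → C → A: 15+14 = 29
F → E → A: 9+6 = 15
F → A: 18 = 18
F → B → E → A: 13+2+6 = 21
Cheapest is F → E → A at 15.

15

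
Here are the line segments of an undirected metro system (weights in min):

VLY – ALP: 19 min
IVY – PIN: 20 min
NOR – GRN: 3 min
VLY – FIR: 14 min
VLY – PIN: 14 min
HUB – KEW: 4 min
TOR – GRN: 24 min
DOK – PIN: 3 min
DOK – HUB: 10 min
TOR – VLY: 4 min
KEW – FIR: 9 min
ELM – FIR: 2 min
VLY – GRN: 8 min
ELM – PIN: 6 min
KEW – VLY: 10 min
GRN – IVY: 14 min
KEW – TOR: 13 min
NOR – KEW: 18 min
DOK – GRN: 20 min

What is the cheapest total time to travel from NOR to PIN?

Shortest distances from NOR:
NOR: 0
GRN: 3  (via NOR)
VLY: 11  (via GRN)
TOR: 15  (via VLY)
IVY: 17  (via GRN)
KEW: 18  (via NOR)
HUB: 22  (via KEW)
DOK: 23  (via GRN)
PIN: 25  (via VLY)
Shortest route: NOR → GRN → VLY → PIN = 25 min.

25 min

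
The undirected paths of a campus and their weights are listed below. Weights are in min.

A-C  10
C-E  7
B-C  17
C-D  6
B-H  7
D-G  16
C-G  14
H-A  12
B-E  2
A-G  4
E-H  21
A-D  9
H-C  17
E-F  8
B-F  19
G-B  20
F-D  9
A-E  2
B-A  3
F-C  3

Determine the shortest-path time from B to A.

Candidate routes:
B → A: 3 = 3
B → E → A: 2+2 = 4
The minimum is 3 min via B → A.

3 min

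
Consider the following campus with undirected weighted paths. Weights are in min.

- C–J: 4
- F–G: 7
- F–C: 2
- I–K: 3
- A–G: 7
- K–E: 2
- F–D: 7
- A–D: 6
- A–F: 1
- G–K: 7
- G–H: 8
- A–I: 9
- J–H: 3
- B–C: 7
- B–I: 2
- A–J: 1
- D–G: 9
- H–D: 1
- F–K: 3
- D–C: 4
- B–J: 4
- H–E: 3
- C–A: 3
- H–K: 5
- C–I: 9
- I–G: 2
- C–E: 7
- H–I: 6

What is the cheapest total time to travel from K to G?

5 min

Shortest distances from K:
K: 0
E: 2  (via K)
F: 3  (via K)
I: 3  (via K)
A: 4  (via F)
B: 5  (via I)
C: 5  (via F)
G: 5  (via I)
Shortest route: K–I–G = 5 min.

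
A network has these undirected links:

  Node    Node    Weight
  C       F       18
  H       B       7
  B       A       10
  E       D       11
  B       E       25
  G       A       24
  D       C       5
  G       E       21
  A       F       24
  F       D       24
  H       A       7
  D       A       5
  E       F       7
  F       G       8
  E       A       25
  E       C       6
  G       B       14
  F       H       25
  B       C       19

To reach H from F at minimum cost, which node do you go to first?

Candidate routes:
F - E - D - A - H: 7+11+5+7 = 30
F - H: 25 = 25
F - E - C - D - A - H: 7+6+5+5+7 = 30
F - G - B - H: 8+14+7 = 29
The minimum is 25 via F - H.
So from F the first move is to H.

H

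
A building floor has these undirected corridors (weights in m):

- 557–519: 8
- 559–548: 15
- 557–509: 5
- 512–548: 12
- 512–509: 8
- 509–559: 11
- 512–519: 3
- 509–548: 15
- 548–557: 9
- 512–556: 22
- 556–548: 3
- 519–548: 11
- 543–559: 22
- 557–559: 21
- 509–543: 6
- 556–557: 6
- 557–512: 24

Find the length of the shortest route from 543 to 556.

Settle nodes by increasing distance from 543:
543: 0
509: 6  (via 543)
557: 11  (via 509)
512: 14  (via 509)
559: 17  (via 509)
556: 17  (via 557)
Shortest route: 543 → 509 → 557 → 556 = 17 m.

17 m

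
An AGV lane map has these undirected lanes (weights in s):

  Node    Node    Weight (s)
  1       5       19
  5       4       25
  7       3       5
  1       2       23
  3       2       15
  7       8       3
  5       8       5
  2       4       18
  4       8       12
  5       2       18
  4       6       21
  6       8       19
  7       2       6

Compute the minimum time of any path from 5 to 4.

17 s

Settle nodes by increasing distance from 5:
5: 0
8: 5  (via 5)
7: 8  (via 8)
3: 13  (via 7)
2: 14  (via 7)
4: 17  (via 8)
Shortest route: 5–8–4 = 17 s.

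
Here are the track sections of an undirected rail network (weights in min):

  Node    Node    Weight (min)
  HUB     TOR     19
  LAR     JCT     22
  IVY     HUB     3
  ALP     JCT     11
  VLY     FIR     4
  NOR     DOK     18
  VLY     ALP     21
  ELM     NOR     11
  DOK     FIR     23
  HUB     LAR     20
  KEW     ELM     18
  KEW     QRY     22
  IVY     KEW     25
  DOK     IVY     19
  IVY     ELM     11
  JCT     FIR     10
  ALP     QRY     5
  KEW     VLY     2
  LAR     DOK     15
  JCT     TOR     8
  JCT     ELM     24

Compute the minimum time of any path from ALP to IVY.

41 min

Settle nodes by increasing distance from ALP:
ALP: 0
QRY: 5  (via ALP)
JCT: 11  (via ALP)
TOR: 19  (via JCT)
VLY: 21  (via ALP)
FIR: 21  (via JCT)
KEW: 23  (via VLY)
LAR: 33  (via JCT)
ELM: 35  (via JCT)
HUB: 38  (via TOR)
IVY: 41  (via HUB)
Shortest route: ALP–JCT–TOR–HUB–IVY = 41 min.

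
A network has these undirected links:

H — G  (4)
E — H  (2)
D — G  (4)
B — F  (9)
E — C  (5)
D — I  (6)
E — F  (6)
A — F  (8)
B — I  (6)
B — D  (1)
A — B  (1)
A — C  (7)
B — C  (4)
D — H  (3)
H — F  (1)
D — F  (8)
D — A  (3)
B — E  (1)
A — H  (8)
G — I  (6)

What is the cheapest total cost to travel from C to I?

Running Dijkstra from C:
C: 0
B: 4  (via C)
A: 5  (via B)
D: 5  (via B)
E: 5  (via C)
H: 7  (via E)
F: 8  (via H)
G: 9  (via D)
I: 10  (via B)
Shortest route: C–B–I = 10.

10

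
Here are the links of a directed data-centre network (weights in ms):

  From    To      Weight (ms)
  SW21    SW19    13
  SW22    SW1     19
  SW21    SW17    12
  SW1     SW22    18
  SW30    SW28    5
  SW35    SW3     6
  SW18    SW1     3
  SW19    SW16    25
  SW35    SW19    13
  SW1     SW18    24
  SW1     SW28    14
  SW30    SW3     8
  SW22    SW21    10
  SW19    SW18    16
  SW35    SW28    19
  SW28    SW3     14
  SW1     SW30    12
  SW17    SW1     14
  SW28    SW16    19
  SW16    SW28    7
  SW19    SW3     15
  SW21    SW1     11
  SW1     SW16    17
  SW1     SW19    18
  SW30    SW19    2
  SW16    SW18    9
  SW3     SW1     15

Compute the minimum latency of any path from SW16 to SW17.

52 ms

Enumerating some paths:
SW16 → SW28 → SW3 → SW1 → SW22 → SW21 → SW17: 7+14+15+18+10+12 = 76
SW16 → SW18 → SW1 → SW22 → SW21 → SW17: 9+3+18+10+12 = 52
The minimum is 52 ms via SW16 → SW18 → SW1 → SW22 → SW21 → SW17.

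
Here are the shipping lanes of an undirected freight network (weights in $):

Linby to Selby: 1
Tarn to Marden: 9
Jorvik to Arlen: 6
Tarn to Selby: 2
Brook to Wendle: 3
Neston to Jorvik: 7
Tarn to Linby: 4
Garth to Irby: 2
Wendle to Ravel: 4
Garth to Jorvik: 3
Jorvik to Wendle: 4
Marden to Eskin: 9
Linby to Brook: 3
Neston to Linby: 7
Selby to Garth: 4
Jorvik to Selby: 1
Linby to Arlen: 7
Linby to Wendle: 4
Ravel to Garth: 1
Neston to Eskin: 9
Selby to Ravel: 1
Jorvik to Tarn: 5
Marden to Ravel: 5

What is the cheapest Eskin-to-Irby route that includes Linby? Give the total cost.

$21

Shortest Eskin→Linby: Eskin–Neston–Linby = 16
Shortest Linby→Irby: Linby–Selby–Ravel–Garth–Irby = 5
Total via Linby: 16 + 5 = $21.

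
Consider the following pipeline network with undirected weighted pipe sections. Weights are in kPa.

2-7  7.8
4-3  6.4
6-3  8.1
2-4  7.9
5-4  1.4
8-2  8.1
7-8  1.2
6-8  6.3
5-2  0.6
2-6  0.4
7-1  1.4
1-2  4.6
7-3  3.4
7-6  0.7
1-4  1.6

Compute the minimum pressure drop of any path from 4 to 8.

4.2 kPa

Compare a few routes:
4 - 5 - 2 - 6 - 8: 1.4+0.6+0.4+6.3 = 8.7
4 - 1 - 2 - 6 - 7 - 8: 1.6+4.6+0.4+0.7+1.2 = 8.5
4 - 1 - 7 - 8: 1.6+1.4+1.2 = 4.2
4 - 5 - 2 - 6 - 7 - 8: 1.4+0.6+0.4+0.7+1.2 = 4.3
Cheapest is 4 - 1 - 7 - 8 at 4.2 kPa.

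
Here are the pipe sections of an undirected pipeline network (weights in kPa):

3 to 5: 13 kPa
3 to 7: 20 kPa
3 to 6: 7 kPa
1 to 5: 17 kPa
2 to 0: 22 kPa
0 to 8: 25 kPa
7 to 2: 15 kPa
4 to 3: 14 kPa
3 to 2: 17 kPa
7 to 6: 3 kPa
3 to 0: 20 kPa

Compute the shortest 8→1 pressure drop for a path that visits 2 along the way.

Best 8 to 2: 8 → 0 → 2 costing 47
Best 2 to 1: 2 → 3 → 5 → 1 costing 47
Total via 2: 47 + 47 = 94 kPa.

94 kPa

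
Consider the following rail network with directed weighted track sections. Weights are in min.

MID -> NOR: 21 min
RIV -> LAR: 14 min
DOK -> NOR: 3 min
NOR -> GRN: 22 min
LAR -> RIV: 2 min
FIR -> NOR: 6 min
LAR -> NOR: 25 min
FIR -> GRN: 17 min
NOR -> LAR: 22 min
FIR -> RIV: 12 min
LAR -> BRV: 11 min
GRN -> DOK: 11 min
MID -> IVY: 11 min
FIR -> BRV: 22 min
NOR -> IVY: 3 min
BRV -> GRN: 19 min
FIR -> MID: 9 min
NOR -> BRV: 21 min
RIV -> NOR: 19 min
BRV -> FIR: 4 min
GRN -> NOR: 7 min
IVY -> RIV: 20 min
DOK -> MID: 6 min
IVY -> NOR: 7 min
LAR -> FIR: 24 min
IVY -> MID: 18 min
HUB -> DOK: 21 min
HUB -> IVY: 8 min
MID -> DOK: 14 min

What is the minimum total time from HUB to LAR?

37 min

Enumerating some paths:
HUB–IVY–RIV–LAR: 8+20+14 = 42
HUB–DOK–NOR–IVY–RIV–LAR: 21+3+3+20+14 = 61
HUB–IVY–NOR–LAR: 8+7+22 = 37
HUB–DOK–NOR–LAR: 21+3+22 = 46
The minimum is 37 min via HUB–IVY–NOR–LAR.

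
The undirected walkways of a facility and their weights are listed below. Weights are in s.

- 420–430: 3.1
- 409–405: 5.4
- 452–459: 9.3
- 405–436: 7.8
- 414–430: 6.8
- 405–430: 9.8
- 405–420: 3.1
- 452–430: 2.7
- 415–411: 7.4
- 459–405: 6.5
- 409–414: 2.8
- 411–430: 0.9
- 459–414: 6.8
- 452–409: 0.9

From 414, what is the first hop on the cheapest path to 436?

409

Compare a few routes:
414 → 409 → 405 → 436: 2.8+5.4+7.8 = 16
414 → 409 → 452 → 430 → 420 → 405 → 436: 2.8+0.9+2.7+3.1+3.1+7.8 = 20.4
Cheapest is 414 → 409 → 405 → 436 at 16 s.
So from 414 the first move is to 409.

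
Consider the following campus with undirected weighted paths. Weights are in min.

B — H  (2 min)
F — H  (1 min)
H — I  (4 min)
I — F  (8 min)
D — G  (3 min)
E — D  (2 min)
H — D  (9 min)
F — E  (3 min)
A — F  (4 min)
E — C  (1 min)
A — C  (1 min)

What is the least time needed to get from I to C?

9 min

Enumerating some paths:
I → F → E → C: 8+3+1 = 12
I → H → F → A → C: 4+1+4+1 = 10
I → F → A → C: 8+4+1 = 13
I → H → F → E → C: 4+1+3+1 = 9
The minimum is 9 min via I → H → F → E → C.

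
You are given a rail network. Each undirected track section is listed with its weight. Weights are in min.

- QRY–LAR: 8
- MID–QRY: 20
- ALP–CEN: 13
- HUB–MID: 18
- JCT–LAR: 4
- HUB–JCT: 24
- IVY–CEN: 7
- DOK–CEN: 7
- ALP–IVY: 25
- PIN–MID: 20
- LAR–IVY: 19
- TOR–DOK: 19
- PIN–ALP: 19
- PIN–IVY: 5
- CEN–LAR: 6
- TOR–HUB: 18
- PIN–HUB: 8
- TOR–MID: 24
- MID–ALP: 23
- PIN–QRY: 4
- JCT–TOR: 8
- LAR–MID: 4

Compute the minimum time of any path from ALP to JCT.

Candidate routes:
ALP - MID - LAR - JCT: 23+4+4 = 31
ALP - CEN - LAR - JCT: 13+6+4 = 23
The minimum is 23 min via ALP - CEN - LAR - JCT.

23 min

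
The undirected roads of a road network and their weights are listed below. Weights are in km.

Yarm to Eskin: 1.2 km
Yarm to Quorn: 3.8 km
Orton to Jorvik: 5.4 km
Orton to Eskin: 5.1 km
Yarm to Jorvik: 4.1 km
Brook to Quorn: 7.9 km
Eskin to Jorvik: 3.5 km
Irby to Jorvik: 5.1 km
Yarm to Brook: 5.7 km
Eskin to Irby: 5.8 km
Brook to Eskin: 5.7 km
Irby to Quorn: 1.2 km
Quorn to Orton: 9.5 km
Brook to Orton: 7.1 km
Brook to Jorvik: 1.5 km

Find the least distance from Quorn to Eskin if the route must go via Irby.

Best Quorn to Irby: Quorn–Irby costing 1.2
Shortest Irby→Eskin: Irby–Eskin = 5.8
Total via Irby: 1.2 + 5.8 = 7 km.

7 km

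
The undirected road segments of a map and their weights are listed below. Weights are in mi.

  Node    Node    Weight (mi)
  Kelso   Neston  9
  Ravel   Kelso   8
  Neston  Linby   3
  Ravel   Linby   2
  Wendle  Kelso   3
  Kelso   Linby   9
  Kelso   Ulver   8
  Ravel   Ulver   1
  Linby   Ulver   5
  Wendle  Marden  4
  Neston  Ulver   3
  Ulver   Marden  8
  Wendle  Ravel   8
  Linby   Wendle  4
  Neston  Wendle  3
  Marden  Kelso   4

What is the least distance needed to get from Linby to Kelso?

Candidate routes:
Linby → Kelso: 9 = 9
Linby → Wendle → Kelso: 4+3 = 7
Linby → Neston → Wendle → Kelso: 3+3+3 = 9
Cheapest is Linby → Wendle → Kelso at 7 mi.

7 mi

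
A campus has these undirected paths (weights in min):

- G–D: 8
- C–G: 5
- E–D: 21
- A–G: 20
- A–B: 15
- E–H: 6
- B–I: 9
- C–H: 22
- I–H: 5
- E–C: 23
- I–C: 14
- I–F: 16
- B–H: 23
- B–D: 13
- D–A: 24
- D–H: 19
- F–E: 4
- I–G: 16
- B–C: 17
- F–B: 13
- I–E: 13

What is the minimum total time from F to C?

27 min

Candidate routes:
F → E → H → I → C: 4+6+5+14 = 29
F → E → C: 4+23 = 27
Cheapest is F → E → C at 27 min.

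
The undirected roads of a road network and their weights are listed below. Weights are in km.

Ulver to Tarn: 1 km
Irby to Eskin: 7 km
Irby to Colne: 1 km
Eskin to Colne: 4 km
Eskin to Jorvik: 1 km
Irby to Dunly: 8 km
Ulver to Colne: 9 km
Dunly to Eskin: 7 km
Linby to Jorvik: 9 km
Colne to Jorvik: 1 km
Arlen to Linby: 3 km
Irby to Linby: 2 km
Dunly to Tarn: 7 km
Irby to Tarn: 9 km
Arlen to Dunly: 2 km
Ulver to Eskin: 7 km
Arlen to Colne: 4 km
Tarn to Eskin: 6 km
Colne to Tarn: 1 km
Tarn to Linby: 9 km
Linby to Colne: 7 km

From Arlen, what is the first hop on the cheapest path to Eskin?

Compare a few routes:
Arlen - Linby - Irby - Colne - Jorvik - Eskin: 3+2+1+1+1 = 8
Arlen - Colne - Jorvik - Eskin: 4+1+1 = 6
Arlen - Dunly - Eskin: 2+7 = 9
Arlen - Colne - Eskin: 4+4 = 8
Cheapest is Arlen - Colne - Jorvik - Eskin at 6 km.
So from Arlen the first move is to Colne.

Colne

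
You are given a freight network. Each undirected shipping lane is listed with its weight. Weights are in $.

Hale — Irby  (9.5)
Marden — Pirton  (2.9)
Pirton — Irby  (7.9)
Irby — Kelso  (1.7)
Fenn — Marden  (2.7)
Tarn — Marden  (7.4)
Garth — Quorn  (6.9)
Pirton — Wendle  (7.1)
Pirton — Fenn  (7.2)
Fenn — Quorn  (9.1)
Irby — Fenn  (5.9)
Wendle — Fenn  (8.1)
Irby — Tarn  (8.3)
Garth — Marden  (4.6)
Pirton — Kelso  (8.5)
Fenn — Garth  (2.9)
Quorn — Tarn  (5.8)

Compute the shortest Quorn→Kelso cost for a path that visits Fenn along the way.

Shortest Quorn→Fenn: Quorn → Fenn = 9.1
Best Fenn to Kelso: Fenn → Irby → Kelso costing 7.6
Total via Fenn: 9.1 + 7.6 = $16.7.

$16.7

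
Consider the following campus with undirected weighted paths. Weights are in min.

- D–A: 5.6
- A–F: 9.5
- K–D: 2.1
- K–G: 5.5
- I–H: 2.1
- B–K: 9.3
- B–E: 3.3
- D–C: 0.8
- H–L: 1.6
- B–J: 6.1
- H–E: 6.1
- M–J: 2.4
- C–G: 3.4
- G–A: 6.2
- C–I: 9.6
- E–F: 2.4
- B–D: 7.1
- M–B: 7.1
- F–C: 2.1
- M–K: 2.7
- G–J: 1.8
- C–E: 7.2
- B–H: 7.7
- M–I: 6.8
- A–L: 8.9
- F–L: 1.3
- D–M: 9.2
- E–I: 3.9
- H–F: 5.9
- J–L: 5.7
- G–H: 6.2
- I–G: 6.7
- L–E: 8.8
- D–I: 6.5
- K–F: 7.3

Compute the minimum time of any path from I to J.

8.5 min

Enumerating some paths:
I–M–J: 6.8+2.4 = 9.2
I–H–L–J: 2.1+1.6+5.7 = 9.4
I–H–G–J: 2.1+6.2+1.8 = 10.1
I–G–J: 6.7+1.8 = 8.5
The minimum is 8.5 min via I–G–J.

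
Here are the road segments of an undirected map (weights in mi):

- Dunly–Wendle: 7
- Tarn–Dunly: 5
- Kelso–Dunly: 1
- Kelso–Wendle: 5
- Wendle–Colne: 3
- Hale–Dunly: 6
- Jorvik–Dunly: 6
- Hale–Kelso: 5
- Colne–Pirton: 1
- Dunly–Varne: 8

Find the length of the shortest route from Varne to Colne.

17 mi

Running Dijkstra from Varne:
Varne: 0
Dunly: 8  (via Varne)
Kelso: 9  (via Dunly)
Tarn: 13  (via Dunly)
Jorvik: 14  (via Dunly)
Hale: 14  (via Dunly)
Wendle: 14  (via Kelso)
Colne: 17  (via Wendle)
Shortest route: Varne–Dunly–Kelso–Wendle–Colne = 17 mi.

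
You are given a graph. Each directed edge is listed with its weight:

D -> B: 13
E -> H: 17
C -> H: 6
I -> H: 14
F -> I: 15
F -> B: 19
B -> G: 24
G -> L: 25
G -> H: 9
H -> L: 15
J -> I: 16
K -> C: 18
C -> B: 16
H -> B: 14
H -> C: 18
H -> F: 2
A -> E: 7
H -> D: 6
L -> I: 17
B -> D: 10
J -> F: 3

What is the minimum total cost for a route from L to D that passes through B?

Best L to B: L–I–H–B costing 45
Best B to D: B–D costing 10
Total via B: 45 + 10 = 55.

55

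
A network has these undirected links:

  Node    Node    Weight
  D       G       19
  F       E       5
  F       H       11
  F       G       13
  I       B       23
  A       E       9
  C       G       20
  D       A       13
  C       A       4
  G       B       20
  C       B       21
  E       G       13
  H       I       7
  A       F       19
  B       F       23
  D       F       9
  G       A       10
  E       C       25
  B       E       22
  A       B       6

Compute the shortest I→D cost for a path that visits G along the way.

Shortest I→G: I–H–F–G = 31
Shortest G→D: G–D = 19
Total via G: 31 + 19 = 50.

50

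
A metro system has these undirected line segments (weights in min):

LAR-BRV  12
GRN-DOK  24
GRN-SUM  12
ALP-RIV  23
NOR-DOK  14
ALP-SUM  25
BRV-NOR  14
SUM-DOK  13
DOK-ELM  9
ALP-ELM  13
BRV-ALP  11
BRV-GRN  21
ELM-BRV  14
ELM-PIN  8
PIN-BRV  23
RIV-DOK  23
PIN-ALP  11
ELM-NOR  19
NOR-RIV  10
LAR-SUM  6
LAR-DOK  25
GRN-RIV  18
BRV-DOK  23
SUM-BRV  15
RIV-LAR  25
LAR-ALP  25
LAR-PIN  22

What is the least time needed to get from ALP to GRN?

Running Dijkstra from ALP:
ALP: 0
PIN: 11  (via ALP)
BRV: 11  (via ALP)
ELM: 13  (via ALP)
DOK: 22  (via ELM)
RIV: 23  (via ALP)
LAR: 23  (via BRV)
SUM: 25  (via ALP)
NOR: 25  (via BRV)
GRN: 32  (via BRV)
Shortest route: ALP → BRV → GRN = 32 min.

32 min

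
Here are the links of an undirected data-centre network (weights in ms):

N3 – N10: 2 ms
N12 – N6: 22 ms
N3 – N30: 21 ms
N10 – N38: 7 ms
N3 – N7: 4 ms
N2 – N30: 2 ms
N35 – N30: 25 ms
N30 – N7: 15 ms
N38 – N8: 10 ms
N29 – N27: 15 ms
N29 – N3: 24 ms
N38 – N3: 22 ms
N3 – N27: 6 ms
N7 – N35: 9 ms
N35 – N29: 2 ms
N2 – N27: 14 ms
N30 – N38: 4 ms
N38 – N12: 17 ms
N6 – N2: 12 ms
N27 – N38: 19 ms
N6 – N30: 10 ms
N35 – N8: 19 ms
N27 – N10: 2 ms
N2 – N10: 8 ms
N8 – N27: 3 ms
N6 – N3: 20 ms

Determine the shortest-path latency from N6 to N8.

24 ms

Compare a few routes:
N6 - N30 - N2 - N10 - N27 - N8: 10+2+8+2+3 = 25
N6 - N2 - N10 - N27 - N8: 12+8+2+3 = 25
N6 - N30 - N38 - N8: 10+4+10 = 24
Cheapest is N6 - N30 - N38 - N8 at 24 ms.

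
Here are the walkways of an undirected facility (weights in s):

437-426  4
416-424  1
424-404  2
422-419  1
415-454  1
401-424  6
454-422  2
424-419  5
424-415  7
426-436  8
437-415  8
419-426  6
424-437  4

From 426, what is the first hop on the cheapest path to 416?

Enumerating some paths:
426–419–422–454–415–424–416: 6+1+2+1+7+1 = 18
426–437–424–416: 4+4+1 = 9
426–437–415–424–416: 4+8+7+1 = 20
426–419–424–416: 6+5+1 = 12
The minimum is 9 s via 426–437–424–416.
So from 426 the first move is to 437.

437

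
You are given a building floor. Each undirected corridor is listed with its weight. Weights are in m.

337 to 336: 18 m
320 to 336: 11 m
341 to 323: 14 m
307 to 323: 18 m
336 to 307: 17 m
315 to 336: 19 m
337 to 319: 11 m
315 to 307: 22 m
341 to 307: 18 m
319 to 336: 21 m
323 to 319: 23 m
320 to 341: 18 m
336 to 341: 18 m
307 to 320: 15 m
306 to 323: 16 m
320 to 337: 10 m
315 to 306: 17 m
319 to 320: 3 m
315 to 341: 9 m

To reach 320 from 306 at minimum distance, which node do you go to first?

Compare a few routes:
306 → 323 → 319 → 320: 16+23+3 = 42
306 → 315 → 341 → 320: 17+9+18 = 44
Cheapest is 306 → 323 → 319 → 320 at 42 m.
So from 306 the first move is to 323.

323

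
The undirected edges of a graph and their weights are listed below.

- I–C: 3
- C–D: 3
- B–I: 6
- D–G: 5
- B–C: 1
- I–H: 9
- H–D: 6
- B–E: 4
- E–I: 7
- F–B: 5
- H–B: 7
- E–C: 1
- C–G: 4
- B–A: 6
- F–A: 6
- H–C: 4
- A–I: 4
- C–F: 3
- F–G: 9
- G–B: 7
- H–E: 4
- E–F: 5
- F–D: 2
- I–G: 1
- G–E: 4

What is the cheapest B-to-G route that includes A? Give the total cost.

Shortest B→A: B–A = 6
Best A to G: A–I–G costing 5
Total via A: 6 + 5 = 11.

11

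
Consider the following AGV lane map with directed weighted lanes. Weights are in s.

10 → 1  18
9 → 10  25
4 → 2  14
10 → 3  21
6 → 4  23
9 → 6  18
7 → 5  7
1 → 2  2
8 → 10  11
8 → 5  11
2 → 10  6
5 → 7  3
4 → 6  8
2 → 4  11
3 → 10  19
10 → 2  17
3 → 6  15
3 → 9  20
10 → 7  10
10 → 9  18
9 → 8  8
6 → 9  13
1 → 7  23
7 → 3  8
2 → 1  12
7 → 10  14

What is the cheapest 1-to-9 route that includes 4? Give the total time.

34 s

Shortest 1→4: 1 → 2 → 4 = 13
Best 4 to 9: 4 → 6 → 9 costing 21
Total via 4: 13 + 21 = 34 s.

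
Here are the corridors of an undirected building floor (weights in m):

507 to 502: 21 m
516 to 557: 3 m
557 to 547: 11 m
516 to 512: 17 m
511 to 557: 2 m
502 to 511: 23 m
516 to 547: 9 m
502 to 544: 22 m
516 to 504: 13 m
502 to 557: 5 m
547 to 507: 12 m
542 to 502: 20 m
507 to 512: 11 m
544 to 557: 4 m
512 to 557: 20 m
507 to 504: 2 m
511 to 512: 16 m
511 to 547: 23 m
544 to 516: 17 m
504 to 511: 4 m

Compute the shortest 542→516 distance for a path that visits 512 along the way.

Best 542 to 512: 542 → 502 → 557 → 511 → 512 costing 43
Best 512 to 516: 512 → 516 costing 17
Total via 512: 43 + 17 = 60 m.

60 m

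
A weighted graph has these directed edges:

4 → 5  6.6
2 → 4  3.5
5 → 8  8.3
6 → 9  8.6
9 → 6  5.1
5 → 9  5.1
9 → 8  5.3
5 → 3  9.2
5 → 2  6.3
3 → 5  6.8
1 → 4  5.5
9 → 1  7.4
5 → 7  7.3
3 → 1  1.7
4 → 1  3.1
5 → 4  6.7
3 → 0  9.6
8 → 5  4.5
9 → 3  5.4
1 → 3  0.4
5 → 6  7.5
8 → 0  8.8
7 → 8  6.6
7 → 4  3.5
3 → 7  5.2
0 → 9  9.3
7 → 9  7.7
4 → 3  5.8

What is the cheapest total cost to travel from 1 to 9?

Settle nodes by increasing distance from 1:
1: 0
3: 0.4  (via 1)
4: 5.5  (via 1)
7: 5.6  (via 3)
5: 7.2  (via 3)
0: 10  (via 3)
8: 12.2  (via 7)
9: 12.3  (via 5)
Shortest route: 1–3–5–9 = 12.3.

12.3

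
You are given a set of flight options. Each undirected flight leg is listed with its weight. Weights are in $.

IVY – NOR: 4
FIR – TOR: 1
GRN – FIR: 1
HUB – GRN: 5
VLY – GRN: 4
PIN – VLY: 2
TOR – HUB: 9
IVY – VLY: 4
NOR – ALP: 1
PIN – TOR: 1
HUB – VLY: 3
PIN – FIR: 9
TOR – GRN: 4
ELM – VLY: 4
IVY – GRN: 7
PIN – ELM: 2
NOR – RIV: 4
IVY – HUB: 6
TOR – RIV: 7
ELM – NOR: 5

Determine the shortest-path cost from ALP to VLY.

$9

Shortest distances from ALP:
ALP: 0
NOR: 1  (via ALP)
IVY: 5  (via NOR)
RIV: 5  (via NOR)
ELM: 6  (via NOR)
PIN: 8  (via ELM)
TOR: 9  (via PIN)
VLY: 9  (via IVY)
Shortest route: ALP–NOR–IVY–VLY = $9.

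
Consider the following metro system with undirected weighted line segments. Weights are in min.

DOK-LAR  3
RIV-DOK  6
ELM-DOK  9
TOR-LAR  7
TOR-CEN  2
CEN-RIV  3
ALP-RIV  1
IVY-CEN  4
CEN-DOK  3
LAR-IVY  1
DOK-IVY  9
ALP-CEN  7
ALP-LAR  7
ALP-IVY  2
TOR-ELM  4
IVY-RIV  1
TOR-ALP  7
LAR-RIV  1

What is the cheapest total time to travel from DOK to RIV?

4 min

Enumerating some paths:
DOK → LAR → RIV: 3+1 = 4
DOK → RIV: 6 = 6
DOK → LAR → IVY → RIV: 3+1+1 = 5
DOK → CEN → RIV: 3+3 = 6
The minimum is 4 min via DOK → LAR → RIV.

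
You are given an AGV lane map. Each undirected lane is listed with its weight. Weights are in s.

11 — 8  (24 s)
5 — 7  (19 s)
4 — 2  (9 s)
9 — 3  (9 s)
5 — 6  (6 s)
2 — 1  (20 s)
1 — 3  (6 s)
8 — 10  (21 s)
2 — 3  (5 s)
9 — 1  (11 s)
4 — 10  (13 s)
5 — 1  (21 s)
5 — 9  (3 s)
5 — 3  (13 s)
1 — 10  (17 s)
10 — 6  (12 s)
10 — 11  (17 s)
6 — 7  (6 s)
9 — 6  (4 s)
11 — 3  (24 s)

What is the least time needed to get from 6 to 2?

Running Dijkstra from 6:
6: 0
9: 4  (via 6)
5: 6  (via 6)
7: 6  (via 6)
10: 12  (via 6)
3: 13  (via 9)
1: 15  (via 9)
2: 18  (via 3)
Shortest route: 6–9–3–2 = 18 s.

18 s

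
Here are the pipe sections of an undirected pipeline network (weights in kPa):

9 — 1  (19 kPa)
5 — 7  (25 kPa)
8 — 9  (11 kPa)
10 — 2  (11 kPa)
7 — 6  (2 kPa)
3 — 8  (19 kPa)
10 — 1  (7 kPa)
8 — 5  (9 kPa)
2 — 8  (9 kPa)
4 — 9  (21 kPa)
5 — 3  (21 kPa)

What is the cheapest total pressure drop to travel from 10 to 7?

Settle nodes by increasing distance from 10:
10: 0
1: 7  (via 10)
2: 11  (via 10)
8: 20  (via 2)
9: 26  (via 1)
5: 29  (via 8)
3: 39  (via 8)
4: 47  (via 9)
7: 54  (via 5)
Shortest route: 10 → 2 → 8 → 5 → 7 = 54 kPa.

54 kPa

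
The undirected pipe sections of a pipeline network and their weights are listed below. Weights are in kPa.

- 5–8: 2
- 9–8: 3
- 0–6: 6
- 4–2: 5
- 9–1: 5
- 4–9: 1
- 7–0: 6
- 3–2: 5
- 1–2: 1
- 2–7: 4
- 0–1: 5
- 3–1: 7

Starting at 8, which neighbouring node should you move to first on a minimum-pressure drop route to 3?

9

Candidate routes:
8–9–1–0–7–2–3: 3+5+5+6+4+5 = 28
8–9–4–2–1–3: 3+1+5+1+7 = 17
8–9–1–3: 3+5+7 = 15
8–9–4–2–3: 3+1+5+5 = 14
Cheapest is 8–9–4–2–3 at 14 kPa.
So from 8 the first move is to 9.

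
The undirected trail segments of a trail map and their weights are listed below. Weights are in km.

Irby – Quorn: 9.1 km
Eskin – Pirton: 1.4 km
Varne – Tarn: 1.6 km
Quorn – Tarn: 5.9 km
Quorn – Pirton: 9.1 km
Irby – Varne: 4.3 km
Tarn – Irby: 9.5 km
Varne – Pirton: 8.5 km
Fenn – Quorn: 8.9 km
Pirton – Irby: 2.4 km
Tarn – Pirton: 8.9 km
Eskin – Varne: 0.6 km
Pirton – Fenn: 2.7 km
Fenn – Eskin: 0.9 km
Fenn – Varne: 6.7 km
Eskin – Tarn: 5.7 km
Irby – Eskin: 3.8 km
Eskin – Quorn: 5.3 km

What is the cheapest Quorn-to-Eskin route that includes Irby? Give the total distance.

12.9 km

Shortest Quorn→Irby: Quorn–Irby = 9.1
Shortest Irby→Eskin: Irby–Eskin = 3.8
Total via Irby: 9.1 + 3.8 = 12.9 km.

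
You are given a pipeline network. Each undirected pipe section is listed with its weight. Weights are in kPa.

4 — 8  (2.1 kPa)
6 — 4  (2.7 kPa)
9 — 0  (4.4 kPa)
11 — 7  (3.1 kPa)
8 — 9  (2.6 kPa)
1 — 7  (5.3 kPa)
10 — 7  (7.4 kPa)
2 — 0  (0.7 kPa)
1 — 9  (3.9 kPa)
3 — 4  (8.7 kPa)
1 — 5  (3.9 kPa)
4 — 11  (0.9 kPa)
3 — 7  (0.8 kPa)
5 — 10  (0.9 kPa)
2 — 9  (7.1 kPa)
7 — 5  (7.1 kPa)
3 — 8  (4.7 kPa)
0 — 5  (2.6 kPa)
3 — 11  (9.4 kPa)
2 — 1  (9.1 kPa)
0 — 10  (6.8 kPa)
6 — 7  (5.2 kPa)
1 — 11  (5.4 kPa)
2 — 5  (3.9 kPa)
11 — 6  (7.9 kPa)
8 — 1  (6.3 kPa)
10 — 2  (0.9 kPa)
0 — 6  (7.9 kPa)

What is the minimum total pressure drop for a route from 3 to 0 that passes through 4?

13.9 kPa

Shortest 3→4: 3 → 7 → 11 → 4 = 4.8
Shortest 4→0: 4 → 8 → 9 → 0 = 9.1
Total via 4: 4.8 + 9.1 = 13.9 kPa.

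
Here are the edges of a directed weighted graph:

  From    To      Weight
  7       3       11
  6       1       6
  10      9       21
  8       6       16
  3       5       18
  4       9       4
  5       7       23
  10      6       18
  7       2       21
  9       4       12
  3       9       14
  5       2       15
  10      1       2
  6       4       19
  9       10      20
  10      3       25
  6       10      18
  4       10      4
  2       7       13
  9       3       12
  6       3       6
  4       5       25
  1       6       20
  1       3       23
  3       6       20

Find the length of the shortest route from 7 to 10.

Enumerating some paths:
7–3–9–4–10: 11+14+12+4 = 41
7–3–9–10: 11+14+20 = 45
7–3–6–10: 11+20+18 = 49
The minimum is 41 via 7–3–9–4–10.

41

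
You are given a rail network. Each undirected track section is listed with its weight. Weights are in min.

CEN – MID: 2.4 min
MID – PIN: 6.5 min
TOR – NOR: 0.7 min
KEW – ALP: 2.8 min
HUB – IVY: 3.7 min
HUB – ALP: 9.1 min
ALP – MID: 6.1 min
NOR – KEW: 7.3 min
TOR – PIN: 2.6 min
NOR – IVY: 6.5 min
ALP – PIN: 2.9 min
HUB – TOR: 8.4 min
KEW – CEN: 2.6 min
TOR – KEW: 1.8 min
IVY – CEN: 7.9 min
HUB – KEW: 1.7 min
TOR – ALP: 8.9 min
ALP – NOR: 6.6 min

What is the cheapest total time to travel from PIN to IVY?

Compare a few routes:
PIN - ALP - KEW - HUB - IVY: 2.9+2.8+1.7+3.7 = 11.1
PIN - TOR - NOR - IVY: 2.6+0.7+6.5 = 9.8
Cheapest is PIN - TOR - NOR - IVY at 9.8 min.

9.8 min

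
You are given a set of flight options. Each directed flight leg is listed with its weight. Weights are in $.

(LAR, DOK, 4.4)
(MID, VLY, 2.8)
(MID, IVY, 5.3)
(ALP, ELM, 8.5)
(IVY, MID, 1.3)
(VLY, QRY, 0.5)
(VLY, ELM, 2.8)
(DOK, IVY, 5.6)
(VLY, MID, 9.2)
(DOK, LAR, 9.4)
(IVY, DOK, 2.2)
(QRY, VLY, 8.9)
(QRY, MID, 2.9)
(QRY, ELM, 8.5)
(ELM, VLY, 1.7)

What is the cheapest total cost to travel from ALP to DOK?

Settle nodes by increasing distance from ALP:
ALP: 0
ELM: 8.5  (via ALP)
VLY: 10.2  (via ELM)
QRY: 10.7  (via VLY)
MID: 13.6  (via QRY)
IVY: 18.9  (via MID)
DOK: 21.1  (via IVY)
Shortest route: ALP–ELM–VLY–QRY–MID–IVY–DOK = $21.1.

$21.1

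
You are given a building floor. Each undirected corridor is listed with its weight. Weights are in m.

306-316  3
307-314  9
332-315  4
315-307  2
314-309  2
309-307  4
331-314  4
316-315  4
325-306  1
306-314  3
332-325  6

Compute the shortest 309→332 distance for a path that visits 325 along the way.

12 m

Shortest 309→325: 309 → 314 → 306 → 325 = 6
Best 325 to 332: 325 → 332 costing 6
Total via 325: 6 + 6 = 12 m.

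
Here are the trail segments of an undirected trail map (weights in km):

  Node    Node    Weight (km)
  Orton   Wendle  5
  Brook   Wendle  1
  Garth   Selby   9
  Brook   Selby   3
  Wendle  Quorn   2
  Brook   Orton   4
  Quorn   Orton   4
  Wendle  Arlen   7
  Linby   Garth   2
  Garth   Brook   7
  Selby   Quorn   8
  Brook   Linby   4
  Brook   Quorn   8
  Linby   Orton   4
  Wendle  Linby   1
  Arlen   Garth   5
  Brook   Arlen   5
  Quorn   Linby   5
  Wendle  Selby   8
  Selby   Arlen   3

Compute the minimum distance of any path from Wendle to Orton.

5 km

Enumerating some paths:
Wendle - Orton: 5 = 5
Wendle - Quorn - Orton: 2+4 = 6
Cheapest is Wendle - Orton at 5 km.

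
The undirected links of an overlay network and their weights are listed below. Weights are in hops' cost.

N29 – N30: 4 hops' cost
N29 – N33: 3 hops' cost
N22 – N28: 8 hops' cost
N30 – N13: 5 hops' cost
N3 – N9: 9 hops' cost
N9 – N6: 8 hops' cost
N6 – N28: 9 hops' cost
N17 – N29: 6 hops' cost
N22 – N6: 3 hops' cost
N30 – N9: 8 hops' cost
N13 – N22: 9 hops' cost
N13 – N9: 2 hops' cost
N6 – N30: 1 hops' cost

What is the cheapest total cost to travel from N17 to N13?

15 hops' cost

Enumerating some paths:
N17 → N29 → N30 → N6 → N9 → N13: 6+4+1+8+2 = 21
N17 → N29 → N30 → N9 → N13: 6+4+8+2 = 20
N17 → N29 → N30 → N13: 6+4+5 = 15
N17 → N29 → N30 → N6 → N22 → N13: 6+4+1+3+9 = 23
Cheapest is N17 → N29 → N30 → N13 at 15 hops' cost.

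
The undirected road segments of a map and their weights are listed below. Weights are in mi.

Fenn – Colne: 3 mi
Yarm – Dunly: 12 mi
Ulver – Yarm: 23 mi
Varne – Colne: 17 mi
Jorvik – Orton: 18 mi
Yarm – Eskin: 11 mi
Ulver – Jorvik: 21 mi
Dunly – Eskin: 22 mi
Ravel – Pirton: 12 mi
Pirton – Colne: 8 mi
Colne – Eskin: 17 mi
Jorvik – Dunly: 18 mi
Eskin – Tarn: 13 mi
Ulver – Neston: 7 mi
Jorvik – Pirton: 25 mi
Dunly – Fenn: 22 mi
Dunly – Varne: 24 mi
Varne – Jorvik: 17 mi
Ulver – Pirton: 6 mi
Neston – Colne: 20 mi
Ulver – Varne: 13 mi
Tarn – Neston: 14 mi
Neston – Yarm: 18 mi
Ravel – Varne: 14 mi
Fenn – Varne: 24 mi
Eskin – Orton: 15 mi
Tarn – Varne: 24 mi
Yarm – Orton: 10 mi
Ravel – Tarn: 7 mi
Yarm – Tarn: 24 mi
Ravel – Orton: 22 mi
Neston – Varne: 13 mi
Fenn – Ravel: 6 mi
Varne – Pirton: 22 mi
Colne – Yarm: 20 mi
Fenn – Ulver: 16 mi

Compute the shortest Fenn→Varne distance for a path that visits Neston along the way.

36 mi

Best Fenn to Neston: Fenn → Colne → Neston costing 23
Best Neston to Varne: Neston → Varne costing 13
Total via Neston: 23 + 13 = 36 mi.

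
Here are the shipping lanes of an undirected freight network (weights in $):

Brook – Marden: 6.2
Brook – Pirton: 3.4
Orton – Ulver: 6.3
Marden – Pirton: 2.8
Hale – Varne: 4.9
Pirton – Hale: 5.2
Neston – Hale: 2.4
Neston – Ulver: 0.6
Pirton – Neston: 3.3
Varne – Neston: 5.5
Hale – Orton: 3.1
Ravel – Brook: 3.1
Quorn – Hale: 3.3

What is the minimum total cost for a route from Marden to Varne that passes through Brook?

Shortest Marden→Brook: Marden → Brook = 6.2
Best Brook to Varne: Brook → Pirton → Neston → Varne costing 12.2
Total via Brook: 6.2 + 12.2 = $18.4.

$18.4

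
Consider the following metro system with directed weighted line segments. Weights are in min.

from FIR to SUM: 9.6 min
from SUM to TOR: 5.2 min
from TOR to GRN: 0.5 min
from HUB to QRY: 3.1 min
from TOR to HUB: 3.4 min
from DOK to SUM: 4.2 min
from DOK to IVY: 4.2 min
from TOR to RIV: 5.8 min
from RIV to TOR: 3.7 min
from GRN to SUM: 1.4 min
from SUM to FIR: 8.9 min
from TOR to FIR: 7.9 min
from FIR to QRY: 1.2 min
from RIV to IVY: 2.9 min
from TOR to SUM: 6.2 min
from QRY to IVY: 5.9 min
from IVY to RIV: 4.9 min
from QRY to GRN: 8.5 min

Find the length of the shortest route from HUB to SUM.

13 min

Candidate routes:
HUB - QRY - IVY - RIV - TOR - GRN - SUM: 3.1+5.9+4.9+3.7+0.5+1.4 = 19.5
HUB - QRY - GRN - SUM: 3.1+8.5+1.4 = 13
The minimum is 13 min via HUB - QRY - GRN - SUM.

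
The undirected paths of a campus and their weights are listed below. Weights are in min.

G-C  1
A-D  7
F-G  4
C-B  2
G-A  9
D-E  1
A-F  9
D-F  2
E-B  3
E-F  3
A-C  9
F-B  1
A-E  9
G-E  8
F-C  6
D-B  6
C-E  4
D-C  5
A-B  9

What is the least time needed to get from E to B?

3 min

Candidate routes:
E - F - B: 3+1 = 4
E - B: 3 = 3
Cheapest is E - B at 3 min.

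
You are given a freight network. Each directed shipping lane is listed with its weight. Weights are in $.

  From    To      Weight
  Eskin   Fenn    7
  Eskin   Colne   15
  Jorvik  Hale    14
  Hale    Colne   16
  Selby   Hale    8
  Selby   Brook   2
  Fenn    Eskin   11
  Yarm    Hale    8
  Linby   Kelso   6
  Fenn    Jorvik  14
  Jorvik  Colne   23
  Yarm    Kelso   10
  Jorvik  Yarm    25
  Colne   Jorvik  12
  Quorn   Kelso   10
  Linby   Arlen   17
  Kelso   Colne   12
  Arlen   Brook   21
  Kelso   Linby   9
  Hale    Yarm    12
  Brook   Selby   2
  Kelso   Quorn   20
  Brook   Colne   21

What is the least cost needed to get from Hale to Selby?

Shortest distances from Hale:
Hale: 0
Yarm: 12  (via Hale)
Colne: 16  (via Hale)
Kelso: 22  (via Yarm)
Jorvik: 28  (via Colne)
Linby: 31  (via Kelso)
Quorn: 42  (via Kelso)
Arlen: 48  (via Linby)
Brook: 69  (via Arlen)
Selby: 71  (via Brook)
Shortest route: Hale–Yarm–Kelso–Linby–Arlen–Brook–Selby = $71.

$71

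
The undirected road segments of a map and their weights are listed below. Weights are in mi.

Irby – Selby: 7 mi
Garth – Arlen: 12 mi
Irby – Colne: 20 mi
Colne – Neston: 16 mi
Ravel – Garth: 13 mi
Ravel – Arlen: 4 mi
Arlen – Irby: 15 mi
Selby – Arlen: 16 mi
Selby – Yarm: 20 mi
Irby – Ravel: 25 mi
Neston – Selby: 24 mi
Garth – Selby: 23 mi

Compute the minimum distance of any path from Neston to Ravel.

44 mi

Compare a few routes:
Neston - Selby - Irby - Arlen - Ravel: 24+7+15+4 = 50
Neston - Selby - Arlen - Ravel: 24+16+4 = 44
Cheapest is Neston - Selby - Arlen - Ravel at 44 mi.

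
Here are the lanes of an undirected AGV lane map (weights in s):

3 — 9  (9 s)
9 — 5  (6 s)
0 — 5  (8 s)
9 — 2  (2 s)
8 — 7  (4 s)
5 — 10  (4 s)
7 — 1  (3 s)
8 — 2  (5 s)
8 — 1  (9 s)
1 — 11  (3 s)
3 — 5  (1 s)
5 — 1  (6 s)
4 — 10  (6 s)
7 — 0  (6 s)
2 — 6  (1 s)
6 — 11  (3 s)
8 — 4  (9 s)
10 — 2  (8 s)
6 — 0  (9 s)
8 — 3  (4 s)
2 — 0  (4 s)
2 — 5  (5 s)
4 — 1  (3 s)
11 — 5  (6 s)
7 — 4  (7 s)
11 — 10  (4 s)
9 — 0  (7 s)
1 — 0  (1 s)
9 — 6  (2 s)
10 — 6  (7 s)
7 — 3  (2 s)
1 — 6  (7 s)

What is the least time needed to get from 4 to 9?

10 s

Settle nodes by increasing distance from 4:
4: 0
1: 3  (via 4)
0: 4  (via 1)
7: 6  (via 1)
10: 6  (via 4)
11: 6  (via 1)
2: 8  (via 0)
3: 8  (via 7)
5: 9  (via 1)
6: 9  (via 11)
8: 9  (via 4)
9: 10  (via 2)
Shortest route: 4 → 1 → 0 → 2 → 9 = 10 s.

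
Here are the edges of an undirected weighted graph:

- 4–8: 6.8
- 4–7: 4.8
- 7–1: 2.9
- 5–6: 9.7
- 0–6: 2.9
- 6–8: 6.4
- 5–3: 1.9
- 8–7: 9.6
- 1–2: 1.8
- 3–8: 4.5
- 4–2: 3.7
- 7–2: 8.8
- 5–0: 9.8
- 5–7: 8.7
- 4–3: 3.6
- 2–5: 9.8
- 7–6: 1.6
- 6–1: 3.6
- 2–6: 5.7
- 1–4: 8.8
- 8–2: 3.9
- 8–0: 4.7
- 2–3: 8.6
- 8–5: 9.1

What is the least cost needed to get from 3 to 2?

7.3

Candidate routes:
3–8–2: 4.5+3.9 = 8.4
3–2: 8.6 = 8.6
3–4–2: 3.6+3.7 = 7.3
Cheapest is 3–4–2 at 7.3.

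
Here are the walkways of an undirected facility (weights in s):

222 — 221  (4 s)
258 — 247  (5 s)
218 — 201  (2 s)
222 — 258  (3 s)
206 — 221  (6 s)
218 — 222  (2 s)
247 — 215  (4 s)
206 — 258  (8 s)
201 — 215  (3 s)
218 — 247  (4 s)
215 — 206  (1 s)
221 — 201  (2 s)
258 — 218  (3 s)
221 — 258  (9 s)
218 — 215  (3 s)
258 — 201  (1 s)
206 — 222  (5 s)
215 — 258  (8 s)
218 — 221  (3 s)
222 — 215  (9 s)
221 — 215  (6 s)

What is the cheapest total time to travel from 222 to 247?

6 s

Shortest distances from 222:
222: 0
218: 2  (via 222)
258: 3  (via 222)
201: 4  (via 218)
221: 4  (via 222)
215: 5  (via 218)
206: 5  (via 222)
247: 6  (via 218)
Shortest route: 222 → 218 → 247 = 6 s.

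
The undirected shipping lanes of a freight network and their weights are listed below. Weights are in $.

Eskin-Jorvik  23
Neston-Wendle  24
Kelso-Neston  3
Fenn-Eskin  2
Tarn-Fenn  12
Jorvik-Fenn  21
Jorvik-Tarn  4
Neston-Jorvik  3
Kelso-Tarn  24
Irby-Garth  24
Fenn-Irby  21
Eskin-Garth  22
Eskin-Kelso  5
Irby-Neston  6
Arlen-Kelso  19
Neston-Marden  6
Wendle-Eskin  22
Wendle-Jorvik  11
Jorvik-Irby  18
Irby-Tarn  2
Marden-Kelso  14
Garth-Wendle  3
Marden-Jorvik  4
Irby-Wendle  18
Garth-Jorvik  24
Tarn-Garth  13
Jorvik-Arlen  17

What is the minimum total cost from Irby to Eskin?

Candidate routes:
Irby → Tarn → Fenn → Eskin: 2+12+2 = 16
Irby → Neston → Kelso → Eskin: 6+3+5 = 14
Cheapest is Irby → Neston → Kelso → Eskin at $14.

$14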